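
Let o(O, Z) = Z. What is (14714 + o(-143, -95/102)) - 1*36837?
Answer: -2256641/102 ≈ -22124.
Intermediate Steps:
(14714 + o(-143, -95/102)) - 1*36837 = (14714 - 95/102) - 1*36837 = (14714 - 95*1/102) - 36837 = (14714 - 95/102) - 36837 = 1500733/102 - 36837 = -2256641/102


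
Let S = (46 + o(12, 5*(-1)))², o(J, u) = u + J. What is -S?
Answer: -2809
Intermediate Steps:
o(J, u) = J + u
S = 2809 (S = (46 + (12 + 5*(-1)))² = (46 + (12 - 5))² = (46 + 7)² = 53² = 2809)
-S = -1*2809 = -2809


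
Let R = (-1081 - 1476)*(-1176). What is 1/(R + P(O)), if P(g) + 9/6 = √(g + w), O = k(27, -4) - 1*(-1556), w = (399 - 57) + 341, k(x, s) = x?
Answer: 12028122/36168929702657 - 4*√2266/36168929702657 ≈ 3.3255e-7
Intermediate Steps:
w = 683 (w = 342 + 341 = 683)
R = 3007032 (R = -2557*(-1176) = 3007032)
O = 1583 (O = 27 - 1*(-1556) = 27 + 1556 = 1583)
P(g) = -3/2 + √(683 + g) (P(g) = -3/2 + √(g + 683) = -3/2 + √(683 + g))
1/(R + P(O)) = 1/(3007032 + (-3/2 + √(683 + 1583))) = 1/(3007032 + (-3/2 + √2266)) = 1/(6014061/2 + √2266)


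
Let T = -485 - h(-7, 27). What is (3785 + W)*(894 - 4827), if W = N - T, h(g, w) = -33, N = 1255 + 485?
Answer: -23507541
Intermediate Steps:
N = 1740
T = -452 (T = -485 - 1*(-33) = -485 + 33 = -452)
W = 2192 (W = 1740 - 1*(-452) = 1740 + 452 = 2192)
(3785 + W)*(894 - 4827) = (3785 + 2192)*(894 - 4827) = 5977*(-3933) = -23507541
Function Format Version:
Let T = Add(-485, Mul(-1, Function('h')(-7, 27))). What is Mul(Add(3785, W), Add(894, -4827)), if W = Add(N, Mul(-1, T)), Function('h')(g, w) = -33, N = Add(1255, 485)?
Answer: -23507541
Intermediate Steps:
N = 1740
T = -452 (T = Add(-485, Mul(-1, -33)) = Add(-485, 33) = -452)
W = 2192 (W = Add(1740, Mul(-1, -452)) = Add(1740, 452) = 2192)
Mul(Add(3785, W), Add(894, -4827)) = Mul(Add(3785, 2192), Add(894, -4827)) = Mul(5977, -3933) = -23507541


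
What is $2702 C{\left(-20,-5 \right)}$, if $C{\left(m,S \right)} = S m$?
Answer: $270200$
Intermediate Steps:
$2702 C{\left(-20,-5 \right)} = 2702 \left(\left(-5\right) \left(-20\right)\right) = 2702 \cdot 100 = 270200$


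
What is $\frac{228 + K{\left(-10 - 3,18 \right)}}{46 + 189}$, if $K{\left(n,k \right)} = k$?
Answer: $\frac{246}{235} \approx 1.0468$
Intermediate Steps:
$\frac{228 + K{\left(-10 - 3,18 \right)}}{46 + 189} = \frac{228 + 18}{46 + 189} = \frac{246}{235}$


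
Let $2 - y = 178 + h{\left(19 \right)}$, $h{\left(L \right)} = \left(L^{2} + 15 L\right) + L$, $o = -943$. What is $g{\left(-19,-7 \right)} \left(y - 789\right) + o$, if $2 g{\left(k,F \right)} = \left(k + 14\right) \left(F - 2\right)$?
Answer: $-37618$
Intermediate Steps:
$h{\left(L \right)} = L^{2} + 16 L$
$g{\left(k,F \right)} = \frac{\left(-2 + F\right) \left(14 + k\right)}{2}$ ($g{\left(k,F \right)} = \frac{\left(k + 14\right) \left(F - 2\right)}{2} = \frac{\left(14 + k\right) \left(-2 + F\right)}{2} = \frac{\left(-2 + F\right) \left(14 + k\right)}{2}$)
$y = -841$ ($y = 2 - \left(178 + 19 \left(16 + 19\right)\right) = 2 - \left(178 + 19 \cdot 35\right) = 2 - \left(178 + 665\right) = 2 - 843 = -841$)
$g{\left(-19,-7 \right)} \left(y - 789\right) + o = \left(-14 - -19 + 7 \left(-7\right) + \frac{1}{2} \left(-7\right) \left(-19\right)\right) \left(-841 - 789\right) - 943 = \left(-14 + 19 - 49 + \frac{133}{2}\right) \left(-1630\right) - 943 = \frac{45}{2} \left(-1630\right) - 943 = -36675 - 943 = -37618$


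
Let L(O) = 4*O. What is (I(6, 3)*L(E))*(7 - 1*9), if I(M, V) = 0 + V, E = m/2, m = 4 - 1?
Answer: -36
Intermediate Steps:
m = 3
E = 3/2 ≈ 1.5000
I(M, V) = V
(I(6, 3)*L(E))*(7 - 1*9) = (3*(4*(3/2)))*(7 - 1*9) = (3*6)*(7 - 9) = 18*(-2) = -36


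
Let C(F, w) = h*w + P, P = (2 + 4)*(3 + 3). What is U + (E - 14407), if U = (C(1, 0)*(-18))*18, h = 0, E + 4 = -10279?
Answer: -36354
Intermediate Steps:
E = -10283 (E = -4 - 10279 = -10283)
P = 36 (P = 6*6 = 36)
C(F, w) = 36 (C(F, w) = 0*w + 36 = 0 + 36 = 36)
U = -11664 (U = (36*(-18))*18 = -648*18 = -11664)
U + (E - 14407) = -11664 + (-10283 - 14407) = -11664 - 24690 = -36354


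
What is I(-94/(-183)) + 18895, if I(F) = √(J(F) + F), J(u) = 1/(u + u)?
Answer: 18895 + √440035761/17202 ≈ 18896.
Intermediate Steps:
J(u) = 1/(2*u)
I(F) = √(F + 1/(2*F)) (I(F) = √(1/(2*F) + F) = √(F + 1/(2*F)))
I(-94/(-183)) + 18895 = √(2/((-94/(-183))) + 4*(-94/(-183)))/2 + 18895 = √(2/((-94*(-1/183))) + 4*(-94*(-1/183)))/2 + 18895 = √(2/(94/183) + 4*(94/183))/2 + 18895 = √(2*(183/94) + 376/183)/2 + 18895 = √(183/47 + 376/183)/2 + 18895 = √(51161/8601)/2 + 18895 = (√440035761/8601)/2 + 18895 = √440035761/17202 + 18895 = 18895 + √440035761/17202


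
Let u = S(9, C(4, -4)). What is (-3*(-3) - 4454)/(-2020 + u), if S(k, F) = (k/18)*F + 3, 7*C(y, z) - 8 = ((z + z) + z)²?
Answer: 31115/14043 ≈ 2.2157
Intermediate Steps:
C(y, z) = 8/7 + 9*z²/7 (C(y, z) = 8/7 + ((z + z) + z)²/7 = 8/7 + (2*z + z)²/7 = 8/7 + (3*z)²/7 = 8/7 + (9*z²)/7 = 8/7 + 9*z²/7)
S(k, F) = 3 + F*k/18 (S(k, F) = (k/18)*F + 3 = F*k/18 + 3 = 3 + F*k/18)
u = 97/7 (u = 3 + (1/18)*(8/7 + (9/7)*(-4)²)*9 = 3 + (1/18)*(8/7 + (9/7)*16)*9 = 3 + (1/18)*(8/7 + 144/7)*9 = 3 + (1/18)*(152/7)*9 = 3 + 76/7 = 97/7 ≈ 13.857)
(-3*(-3) - 4454)/(-2020 + u) = (-3*(-3) - 4454)/(-2020 + 97/7) = (9 - 4454)/(-14043/7) = -4445*(-7/14043) = 31115/14043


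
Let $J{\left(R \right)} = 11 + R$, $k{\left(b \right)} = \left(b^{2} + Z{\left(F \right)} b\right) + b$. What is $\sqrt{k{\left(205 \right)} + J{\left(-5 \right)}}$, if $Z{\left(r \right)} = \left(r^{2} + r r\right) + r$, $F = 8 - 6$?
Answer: $11 \sqrt{366} \approx 210.44$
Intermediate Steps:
$F = 2$
$Z{\left(r \right)} = r + 2 r^{2}$ ($Z{\left(r \right)} = \left(r^{2} + r^{2}\right) + r = 2 r^{2} + r = r + 2 r^{2}$)
$k{\left(b \right)} = b^{2} + 11 b$ ($k{\left(b \right)} = \left(b^{2} + 2 \left(1 + 2 \cdot 2\right) b\right) + b = \left(b^{2} + 2 \left(1 + 4\right) b\right) + b = \left(b^{2} + 2 \cdot 5 b\right) + b = \left(b^{2} + 10 b\right) + b = b^{2} + 11 b$)
$\sqrt{k{\left(205 \right)} + J{\left(-5 \right)}} = \sqrt{205 \left(11 + 205\right) + \left(11 - 5\right)} = \sqrt{205 \cdot 216 + 6} = \sqrt{44280 + 6} = \sqrt{44286} = 11 \sqrt{366}$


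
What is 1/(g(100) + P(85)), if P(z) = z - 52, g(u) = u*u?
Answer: 1/10033 ≈ 9.9671e-5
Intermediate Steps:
g(u) = u²
P(z) = -52 + z
1/(g(100) + P(85)) = 1/(100² + (-52 + 85)) = 1/(10000 + 33) = 1/10033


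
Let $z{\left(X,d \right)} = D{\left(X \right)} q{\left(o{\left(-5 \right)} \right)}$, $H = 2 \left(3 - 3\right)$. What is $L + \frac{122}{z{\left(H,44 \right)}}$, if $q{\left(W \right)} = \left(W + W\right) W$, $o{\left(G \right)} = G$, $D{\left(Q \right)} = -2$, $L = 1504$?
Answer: $\frac{75139}{50} \approx 1502.8$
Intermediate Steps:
$q{\left(W \right)} = 2 W^{2}$ ($q{\left(W \right)} = 2 W W = 2 W^{2}$)
$H = 0$ ($H = 2 \cdot 0 = 0$)
$z{\left(X,d \right)} = -100$ ($z{\left(X,d \right)} = - 2 \cdot 2 \left(-5\right)^{2} = - 2 \cdot 2 \cdot 25 = \left(-2\right) 50 = -100$)
$L + \frac{122}{z{\left(H,44 \right)}} = 1504 + \frac{122}{-100} = 1504 + 122 \left(- \frac{1}{100}\right) = 1504 - \frac{61}{50} = \frac{75139}{50}$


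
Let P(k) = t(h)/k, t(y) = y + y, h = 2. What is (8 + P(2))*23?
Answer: 230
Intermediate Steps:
t(y) = 2*y
P(k) = 4/k (P(k) = (2*2)/k = 4/k)
(8 + P(2))*23 = (8 + 4/2)*23 = (8 + 4*(1/2))*23 = (8 + 2)*23 = 10*23 = 230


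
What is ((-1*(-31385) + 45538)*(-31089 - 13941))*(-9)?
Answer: 31174584210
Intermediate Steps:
((-1*(-31385) + 45538)*(-31089 - 13941))*(-9) = ((31385 + 45538)*(-45030))*(-9) = (76923*(-45030))*(-9) = -3463842690*(-9) = 31174584210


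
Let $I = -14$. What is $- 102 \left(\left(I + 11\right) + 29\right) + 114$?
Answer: $-2538$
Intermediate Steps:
$- 102 \left(\left(I + 11\right) + 29\right) + 114 = - 102 \left(\left(-14 + 11\right) + 29\right) + 114 = - 102 \left(-3 + 29\right) + 114 = \left(-102\right) 26 + 114 = -2652 + 114 = -2538$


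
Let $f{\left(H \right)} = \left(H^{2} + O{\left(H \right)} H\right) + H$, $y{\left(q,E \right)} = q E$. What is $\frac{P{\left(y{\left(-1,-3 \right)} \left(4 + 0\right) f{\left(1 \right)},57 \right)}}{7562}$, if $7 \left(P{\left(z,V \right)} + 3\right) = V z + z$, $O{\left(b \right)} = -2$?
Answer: $- \frac{3}{7562} \approx -0.00039672$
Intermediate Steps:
$y{\left(q,E \right)} = E q$
$f{\left(H \right)} = H^{2} - H$ ($f{\left(H \right)} = \left(H^{2} - 2 H\right) + H = H^{2} - H$)
$P{\left(z,V \right)} = -3 + \frac{z}{7} + \frac{V z}{7}$ ($P{\left(z,V \right)} = -3 + \frac{V z + z}{7} = -3 + \frac{z + V z}{7} = -3 + \left(\frac{z}{7} + \frac{V z}{7}\right) = -3 + \frac{z}{7} + \frac{V z}{7}$)
$\frac{P{\left(y{\left(-1,-3 \right)} \left(4 + 0\right) f{\left(1 \right)},57 \right)}}{7562} = \frac{-3 + \frac{\left(-3\right) \left(-1\right) \left(4 + 0\right) 1 \left(-1 + 1\right)}{7} + \frac{1}{7} \cdot 57 \left(-3\right) \left(-1\right) \left(4 + 0\right) 1 \left(-1 + 1\right)}{7562} = \left(-3 + \frac{3 \cdot 4 \cdot 1 \cdot 0}{7} + \frac{1}{7} \cdot 57 \cdot 3 \cdot 4 \cdot 1 \cdot 0\right) \frac{1}{7562} = \left(-3 + \frac{12 \cdot 0}{7} + \frac{1}{7} \cdot 57 \cdot 12 \cdot 0\right) \frac{1}{7562} = \left(-3 + \frac{1}{7} \cdot 0 + \frac{1}{7} \cdot 57 \cdot 0\right) \frac{1}{7562} = \left(-3 + 0 + 0\right) \frac{1}{7562} = \left(-3\right) \frac{1}{7562} = - \frac{3}{7562}$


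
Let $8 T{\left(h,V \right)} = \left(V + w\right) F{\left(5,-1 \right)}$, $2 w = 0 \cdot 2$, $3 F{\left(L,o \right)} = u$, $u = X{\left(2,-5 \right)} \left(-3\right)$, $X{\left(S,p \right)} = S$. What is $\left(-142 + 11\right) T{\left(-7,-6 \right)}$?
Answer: $- \frac{393}{2} \approx -196.5$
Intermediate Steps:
$u = -6$ ($u = 2 \left(-3\right) = -6$)
$F{\left(L,o \right)} = -2$ ($F{\left(L,o \right)} = \frac{1}{3} \left(-6\right) = -2$)
$w = 0$ ($w = \frac{0 \cdot 2}{2} = \frac{1}{2} \cdot 0 = 0$)
$T{\left(h,V \right)} = - \frac{V}{4}$ ($T{\left(h,V \right)} = \frac{\left(V + 0\right) \left(-2\right)}{8} = \frac{V \left(-2\right)}{8} = \frac{\left(-2\right) V}{8} = - \frac{V}{4}$)
$\left(-142 + 11\right) T{\left(-7,-6 \right)} = \left(-142 + 11\right) \left(\left(- \frac{1}{4}\right) \left(-6\right)\right) = \left(-131\right) \frac{3}{2} = - \frac{393}{2}$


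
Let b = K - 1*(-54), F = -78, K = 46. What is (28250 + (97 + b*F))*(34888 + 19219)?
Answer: 1111736529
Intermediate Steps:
b = 100 (b = 46 - 1*(-54) = 46 + 54 = 100)
(28250 + (97 + b*F))*(34888 + 19219) = (28250 + (97 + 100*(-78)))*(34888 + 19219) = (28250 + (97 - 7800))*54107 = (28250 - 7703)*54107 = 20547*54107 = 1111736529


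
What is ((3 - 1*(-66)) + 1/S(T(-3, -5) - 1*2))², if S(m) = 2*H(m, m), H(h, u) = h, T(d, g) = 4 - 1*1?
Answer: 19321/4 ≈ 4830.3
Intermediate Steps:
T(d, g) = 3 (T(d, g) = 4 - 1 = 3)
S(m) = 2*m
((3 - 1*(-66)) + 1/S(T(-3, -5) - 1*2))² = ((3 - 1*(-66)) + 1/(2*(3 - 1*2)))² = ((3 + 66) + 1/(2*(3 - 2)))² = (69 + 1/(2*1))² = (69 + 1/2)² = (69 + ½)² = (139/2)² = 19321/4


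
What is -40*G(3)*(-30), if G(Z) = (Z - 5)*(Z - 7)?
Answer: 9600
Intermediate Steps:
G(Z) = (-7 + Z)*(-5 + Z) (G(Z) = (-5 + Z)*(-7 + Z) = (-7 + Z)*(-5 + Z))
-40*G(3)*(-30) = -40*(35 + 3**2 - 12*3)*(-30) = -40*(35 + 9 - 36)*(-30) = -40*8*(-30) = -320*(-30) = 9600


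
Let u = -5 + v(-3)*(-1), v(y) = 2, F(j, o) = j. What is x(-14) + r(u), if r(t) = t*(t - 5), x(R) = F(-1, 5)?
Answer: 83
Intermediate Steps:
u = -7 (u = -5 + 2*(-1) = -5 - 2 = -7)
x(R) = -1
r(t) = t*(-5 + t)
x(-14) + r(u) = -1 - 7*(-5 - 7) = -1 - 7*(-12) = -1 + 84 = 83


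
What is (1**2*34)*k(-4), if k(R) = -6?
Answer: -204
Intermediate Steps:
(1**2*34)*k(-4) = (1**2*34)*(-6) = (1*34)*(-6) = 34*(-6) = -204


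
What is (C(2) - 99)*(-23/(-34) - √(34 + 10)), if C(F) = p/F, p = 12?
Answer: -2139/34 + 186*√11 ≈ 553.98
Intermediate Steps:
C(F) = 12/F
(C(2) - 99)*(-23/(-34) - √(34 + 10)) = (12/2 - 99)*(-23/(-34) - √(34 + 10)) = (12*(½) - 99)*(-23*(-1/34) - √44) = (6 - 99)*(23/34 - 2*√11) = -93*(23/34 - 2*√11) = -2139/34 + 186*√11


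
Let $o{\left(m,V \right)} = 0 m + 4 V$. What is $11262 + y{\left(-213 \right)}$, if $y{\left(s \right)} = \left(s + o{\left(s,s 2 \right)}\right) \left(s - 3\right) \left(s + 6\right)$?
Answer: $-85701642$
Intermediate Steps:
$o{\left(m,V \right)} = 4 V$ ($o{\left(m,V \right)} = 0 + 4 V = 4 V$)
$y{\left(s \right)} = 9 s \left(-3 + s\right) \left(6 + s\right)$ ($y{\left(s \right)} = \left(s + 4 s 2\right) \left(s - 3\right) \left(s + 6\right) = \left(s + 4 \cdot 2 s\right) \left(-3 + s\right) \left(6 + s\right) = \left(s + 8 s\right) \left(-3 + s\right) \left(6 + s\right) = 9 s \left(-3 + s\right) \left(6 + s\right)$)
$11262 + y{\left(-213 \right)} = 11262 + 9 \left(-213\right) \left(-18 + \left(-213\right)^{2} + 3 \left(-213\right)\right) = 11262 + 9 \left(-213\right) \left(-18 + 45369 - 639\right) = 11262 + 9 \left(-213\right) 44712 = 11262 - 85712904 = -85701642$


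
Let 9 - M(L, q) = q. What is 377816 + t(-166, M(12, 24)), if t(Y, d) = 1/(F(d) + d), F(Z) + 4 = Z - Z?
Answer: 7178503/19 ≈ 3.7782e+5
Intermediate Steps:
M(L, q) = 9 - q
F(Z) = -4 (F(Z) = -4 + (Z - Z) = -4 + 0 = -4)
t(Y, d) = 1/(-4 + d)
377816 + t(-166, M(12, 24)) = 377816 + 1/(-4 + (9 - 1*24)) = 377816 + 1/(-4 + (9 - 24)) = 377816 + 1/(-4 - 15) = 377816 + 1/(-19) = 377816 - 1/19 = 7178503/19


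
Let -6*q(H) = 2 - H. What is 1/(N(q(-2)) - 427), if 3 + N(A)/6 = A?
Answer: -1/449 ≈ -0.0022272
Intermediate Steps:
q(H) = -⅓ + H/6 (q(H) = -(2 - H)/6 = -⅓ + H/6)
N(A) = -18 + 6*A
1/(N(q(-2)) - 427) = 1/((-18 + 6*(-⅓ + (⅙)*(-2))) - 427) = 1/((-18 + 6*(-⅓ - ⅓)) - 427) = 1/((-18 + 6*(-⅔)) - 427) = 1/((-18 - 4) - 427) = 1/(-22 - 427) = 1/(-449) = -1/449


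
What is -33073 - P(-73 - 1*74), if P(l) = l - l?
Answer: -33073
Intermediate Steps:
P(l) = 0
-33073 - P(-73 - 1*74) = -33073 - 1*0 = -33073 + 0 = -33073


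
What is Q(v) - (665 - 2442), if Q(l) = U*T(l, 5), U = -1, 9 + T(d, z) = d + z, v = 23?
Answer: 1758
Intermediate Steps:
T(d, z) = -9 + d + z (T(d, z) = -9 + (d + z) = -9 + d + z)
Q(l) = 4 - l (Q(l) = -(-9 + l + 5) = -(-4 + l) = 4 - l)
Q(v) - (665 - 2442) = (4 - 1*23) - (665 - 2442) = (4 - 23) - 1*(-1777) = -19 + 1777 = 1758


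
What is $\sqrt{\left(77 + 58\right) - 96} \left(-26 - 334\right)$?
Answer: $- 360 \sqrt{39} \approx -2248.2$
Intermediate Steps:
$\sqrt{\left(77 + 58\right) - 96} \left(-26 - 334\right) = \sqrt{135 - 96} \left(-360\right) = \sqrt{39} \left(-360\right) = - 360 \sqrt{39}$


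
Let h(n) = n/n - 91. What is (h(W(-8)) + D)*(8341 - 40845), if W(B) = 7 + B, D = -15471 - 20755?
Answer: 1180415264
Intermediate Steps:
D = -36226
h(n) = -90 (h(n) = 1 - 91 = -90)
(h(W(-8)) + D)*(8341 - 40845) = (-90 - 36226)*(8341 - 40845) = -36316*(-32504) = 1180415264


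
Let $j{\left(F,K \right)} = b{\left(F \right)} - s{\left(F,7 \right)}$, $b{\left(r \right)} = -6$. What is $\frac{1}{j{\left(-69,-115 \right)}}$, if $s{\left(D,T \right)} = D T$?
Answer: $\frac{1}{477} \approx 0.0020964$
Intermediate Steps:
$j{\left(F,K \right)} = -6 - 7 F$ ($j{\left(F,K \right)} = -6 - F 7 = -6 - 7 F$)
$\frac{1}{j{\left(-69,-115 \right)}} = \frac{1}{-6 - -483} = \frac{1}{-6 + 483} = \frac{1}{477}$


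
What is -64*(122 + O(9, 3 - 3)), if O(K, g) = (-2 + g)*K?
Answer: -6656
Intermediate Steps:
O(K, g) = K*(-2 + g)
-64*(122 + O(9, 3 - 3)) = -64*(122 + 9*(-2 + (3 - 3))) = -64*(122 + 9*(-2 + 0)) = -64*(122 + 9*(-2)) = -64*(122 - 18) = -64*104 = -6656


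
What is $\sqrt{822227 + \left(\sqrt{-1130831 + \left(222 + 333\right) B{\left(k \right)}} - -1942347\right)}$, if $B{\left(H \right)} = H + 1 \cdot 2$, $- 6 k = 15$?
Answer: $\frac{\sqrt{11058296 + 2 i \sqrt{4524434}}}{2} \approx 1662.7 + 0.31982 i$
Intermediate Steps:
$k = - \frac{5}{2}$ ($k = \left(- \frac{1}{6}\right) 15 = - \frac{5}{2} \approx -2.5$)
$B{\left(H \right)} = 2 + H$ ($B{\left(H \right)} = H + 2 = 2 + H$)
$\sqrt{822227 + \left(\sqrt{-1130831 + \left(222 + 333\right) B{\left(k \right)}} - -1942347\right)} = \sqrt{822227 + \left(\sqrt{-1130831 + \left(222 + 333\right) \left(2 - \frac{5}{2}\right)} - -1942347\right)} = \sqrt{822227 + \left(\sqrt{-1130831 + 555 \left(- \frac{1}{2}\right)} + 1942347\right)} = \sqrt{822227 + \left(\sqrt{-1130831 - \frac{555}{2}} + 1942347\right)} = \sqrt{822227 + \left(\sqrt{- \frac{2262217}{2}} + 1942347\right)} = \sqrt{822227 + \left(\frac{i \sqrt{4524434}}{2} + 1942347\right)} = \sqrt{822227 + \left(1942347 + \frac{i \sqrt{4524434}}{2}\right)} = \sqrt{2764574 + \frac{i \sqrt{4524434}}{2}}$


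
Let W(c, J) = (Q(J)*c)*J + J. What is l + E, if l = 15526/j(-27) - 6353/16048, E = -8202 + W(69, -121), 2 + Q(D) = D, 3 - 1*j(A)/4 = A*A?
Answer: 5933766736801/5825424 ≈ 1.0186e+6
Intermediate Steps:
j(A) = 12 - 4*A² (j(A) = 12 - 4*A*A = 12 - 4*A²)
Q(D) = -2 + D
W(c, J) = J + J*c*(-2 + J) (W(c, J) = ((-2 + J)*c)*J + J = (c*(-2 + J))*J + J = J*c*(-2 + J) + J = J + J*c*(-2 + J))
E = 1018604 (E = -8202 - 121*(1 + 69*(-2 - 121)) = -8202 - 121*(1 + 69*(-123)) = -8202 - 121*(1 - 8487) = -8202 - 121*(-8486) = -8202 + 1026806 = 1018604)
l = -33451295/5825424 (l = 15526/(12 - 4*(-27)²) - 6353/16048 = 15526/(12 - 4*729) - 6353*1/16048 = 15526/(12 - 2916) - 6353/16048 = 15526/(-2904) - 6353/16048 = 15526*(-1/2904) - 6353/16048 = -7763/1452 - 6353/16048 = -33451295/5825424 ≈ -5.7423)
l + E = -33451295/5825424 + 1018604 = 5933766736801/5825424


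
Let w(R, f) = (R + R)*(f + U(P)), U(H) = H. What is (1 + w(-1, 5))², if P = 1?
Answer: 121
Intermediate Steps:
w(R, f) = 2*R*(1 + f) (w(R, f) = (R + R)*(f + 1) = (2*R)*(1 + f) = 2*R*(1 + f))
(1 + w(-1, 5))² = (1 + 2*(-1)*(1 + 5))² = (1 + 2*(-1)*6)² = (1 - 12)² = (-11)² = 121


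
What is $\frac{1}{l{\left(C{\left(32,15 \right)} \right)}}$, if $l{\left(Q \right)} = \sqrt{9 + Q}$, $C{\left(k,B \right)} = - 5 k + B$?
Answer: $- \frac{i \sqrt{34}}{68} \approx - 0.085749 i$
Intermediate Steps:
$C{\left(k,B \right)} = B - 5 k$
$\frac{1}{l{\left(C{\left(32,15 \right)} \right)}} = \frac{1}{\sqrt{9 + \left(15 - 160\right)}} = \frac{1}{\sqrt{9 - 145}} = \frac{1}{\sqrt{-136}} = \frac{1}{2 i \sqrt{34}} = - \frac{i \sqrt{34}}{68}$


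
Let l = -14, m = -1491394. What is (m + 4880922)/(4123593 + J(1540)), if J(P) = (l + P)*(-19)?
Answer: 3389528/4094599 ≈ 0.82780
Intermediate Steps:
J(P) = 266 - 19*P (J(P) = (-14 + P)*(-19) = 266 - 19*P)
(m + 4880922)/(4123593 + J(1540)) = (-1491394 + 4880922)/(4123593 + (266 - 19*1540)) = 3389528/(4123593 + (266 - 29260)) = 3389528/(4123593 - 28994) = 3389528/4094599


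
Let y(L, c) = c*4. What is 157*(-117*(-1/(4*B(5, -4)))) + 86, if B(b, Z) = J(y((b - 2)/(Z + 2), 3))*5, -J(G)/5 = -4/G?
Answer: 63707/100 ≈ 637.07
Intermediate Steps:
y(L, c) = 4*c
J(G) = 20/G (J(G) = -(-20)/G = 20/G)
B(b, Z) = 25/3 (B(b, Z) = (20/((4*3)))*5 = (20/12)*5 = (20*(1/12))*5 = (5/3)*5 = 25/3)
157*(-117*(-1/(4*B(5, -4)))) + 86 = 157*(-117/(((25/3)*(-4))*1)) + 86 = 157*(-117/((-100/3*1))) + 86 = 157*(-117/(-100/3)) + 86 = 157*(-117*(-3/100)) + 86 = 157*(351/100) + 86 = 55107/100 + 86 = 63707/100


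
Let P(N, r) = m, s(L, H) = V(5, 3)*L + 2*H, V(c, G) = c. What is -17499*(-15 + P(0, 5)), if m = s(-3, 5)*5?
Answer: 699960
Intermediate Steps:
s(L, H) = 2*H + 5*L (s(L, H) = 5*L + 2*H = 2*H + 5*L)
m = -25 (m = (2*5 + 5*(-3))*5 = (10 - 15)*5 = -5*5 = -25)
P(N, r) = -25
-17499*(-15 + P(0, 5)) = -17499*(-15 - 25) = -17499*(-40) = -921*(-760) = 699960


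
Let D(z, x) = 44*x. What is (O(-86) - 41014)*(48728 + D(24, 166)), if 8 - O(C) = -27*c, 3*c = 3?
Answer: -2296135328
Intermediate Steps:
c = 1 (c = (⅓)*3 = 1)
O(C) = 35 (O(C) = 8 - (-27) = 8 - 1*(-27) = 8 + 27 = 35)
(O(-86) - 41014)*(48728 + D(24, 166)) = (35 - 41014)*(48728 + 44*166) = -40979*(48728 + 7304) = -40979*56032 = -2296135328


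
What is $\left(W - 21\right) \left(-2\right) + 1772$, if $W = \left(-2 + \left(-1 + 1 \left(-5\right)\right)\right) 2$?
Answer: $1846$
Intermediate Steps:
$W = -16$ ($W = \left(-2 - 6\right) 2 = \left(-8\right) 2 = -16$)
$\left(W - 21\right) \left(-2\right) + 1772 = \left(-16 - 21\right) \left(-2\right) + 1772 = \left(-37\right) \left(-2\right) + 1772 = 74 + 1772 = 1846$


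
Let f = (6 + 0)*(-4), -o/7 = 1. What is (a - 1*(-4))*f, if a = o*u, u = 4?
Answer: 576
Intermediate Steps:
o = -7 (o = -7*1 = -7)
a = -28 (a = -7*4 = -28)
f = -24 (f = 6*(-4) = -24)
(a - 1*(-4))*f = (-28 - 1*(-4))*(-24) = (-28 + 4)*(-24) = -24*(-24) = 576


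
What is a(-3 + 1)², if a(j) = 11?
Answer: 121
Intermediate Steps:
a(-3 + 1)² = 11² = 121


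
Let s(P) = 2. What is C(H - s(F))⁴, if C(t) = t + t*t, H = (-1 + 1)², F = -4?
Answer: 16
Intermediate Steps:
H = 0 (H = 0² = 0)
C(t) = t + t²
C(H - s(F))⁴ = ((0 - 1*2)*(1 + (0 - 1*2)))⁴ = ((0 - 2)*(1 + (0 - 2)))⁴ = (-2*(1 - 2))⁴ = (-2*(-1))⁴ = 2⁴ = 16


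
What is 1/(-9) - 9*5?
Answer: -406/9 ≈ -45.111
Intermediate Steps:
1/(-9) - 9*5 = -⅑ - 45 = -406/9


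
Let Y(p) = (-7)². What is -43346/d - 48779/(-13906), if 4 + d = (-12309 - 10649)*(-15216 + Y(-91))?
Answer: 8492219634251/2421062286846 ≈ 3.5076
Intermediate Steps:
Y(p) = 49
d = 348203982 (d = -4 + (-12309 - 10649)*(-15216 + 49) = -4 - 22958*(-15167) = -4 + 348203986 = 348203982)
-43346/d - 48779/(-13906) = -43346/348203982 - 48779/(-13906) = -43346*1/348203982 - 48779*(-1/13906) = -21673/174101991 + 48779/13906 = 8492219634251/2421062286846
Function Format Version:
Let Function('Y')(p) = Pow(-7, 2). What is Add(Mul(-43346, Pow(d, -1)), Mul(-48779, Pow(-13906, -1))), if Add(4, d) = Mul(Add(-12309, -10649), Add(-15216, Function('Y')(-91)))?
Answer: Rational(8492219634251, 2421062286846) ≈ 3.5076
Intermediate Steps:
Function('Y')(p) = 49
d = 348203982 (d = Add(-4, Mul(Add(-12309, -10649), Add(-15216, 49))) = Add(-4, Mul(-22958, -15167)) = Add(-4, 348203986) = 348203982)
Add(Mul(-43346, Pow(d, -1)), Mul(-48779, Pow(-13906, -1))) = Add(Mul(-43346, Pow(348203982, -1)), Mul(-48779, Pow(-13906, -1))) = Add(Mul(-43346, Rational(1, 348203982)), Mul(-48779, Rational(-1, 13906))) = Add(Rational(-21673, 174101991), Rational(48779, 13906)) = Rational(8492219634251, 2421062286846)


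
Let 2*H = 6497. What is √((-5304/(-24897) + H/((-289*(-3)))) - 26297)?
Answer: I*√18840510969732078/846498 ≈ 162.15*I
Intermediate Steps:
H = 6497/2 (H = (½)*6497 = 6497/2 ≈ 3248.5)
√((-5304/(-24897) + H/((-289*(-3)))) - 26297) = √((-5304/(-24897) + 6497/(2*((-289*(-3))))) - 26297) = √((-5304*(-1/24897) + (6497/2)/867) - 26297) = √((1768/8299 + (6497/2)*(1/867)) - 26297) = √((1768/8299 + 6497/1734) - 26297) = √(56984315/14390466 - 26297) = √(-378369100087/14390466) = I*√18840510969732078/846498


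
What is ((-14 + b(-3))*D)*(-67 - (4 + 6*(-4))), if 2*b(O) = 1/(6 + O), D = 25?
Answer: 97525/6 ≈ 16254.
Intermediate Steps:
b(O) = 1/(2*(6 + O))
((-14 + b(-3))*D)*(-67 - (4 + 6*(-4))) = ((-14 + 1/(2*(6 - 3)))*25)*(-67 - (4 + 6*(-4))) = ((-14 + (½)/3)*25)*(-67 - (4 - 24)) = ((-14 + (½)*(⅓))*25)*(-67 - 1*(-20)) = ((-14 + ⅙)*25)*(-67 + 20) = -83/6*25*(-47) = -2075/6*(-47) = 97525/6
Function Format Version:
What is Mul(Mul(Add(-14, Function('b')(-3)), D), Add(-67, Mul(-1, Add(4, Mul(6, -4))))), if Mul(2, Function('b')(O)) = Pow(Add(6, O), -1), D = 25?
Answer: Rational(97525, 6) ≈ 16254.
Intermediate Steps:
Function('b')(O) = Mul(Rational(1, 2), Pow(Add(6, O), -1))
Mul(Mul(Add(-14, Function('b')(-3)), D), Add(-67, Mul(-1, Add(4, Mul(6, -4))))) = Mul(Mul(Add(-14, Mul(Rational(1, 2), Pow(Add(6, -3), -1))), 25), Add(-67, Mul(-1, Add(4, Mul(6, -4))))) = Mul(Mul(Add(-14, Mul(Rational(1, 2), Pow(3, -1))), 25), Add(-67, Mul(-1, Add(4, -24)))) = Mul(Mul(Add(-14, Mul(Rational(1, 2), Rational(1, 3))), 25), Add(-67, Mul(-1, -20))) = Mul(Mul(Add(-14, Rational(1, 6)), 25), Add(-67, 20)) = Mul(Mul(Rational(-83, 6), 25), -47) = Mul(Rational(-2075, 6), -47) = Rational(97525, 6)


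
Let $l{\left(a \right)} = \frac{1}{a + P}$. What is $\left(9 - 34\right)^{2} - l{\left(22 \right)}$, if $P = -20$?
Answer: $\frac{1249}{2} \approx 624.5$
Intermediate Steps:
$l{\left(a \right)} = \frac{1}{-20 + a}$ ($l{\left(a \right)} = \frac{1}{a - 20} = \frac{1}{-20 + a}$)
$\left(9 - 34\right)^{2} - l{\left(22 \right)} = \left(9 - 34\right)^{2} - \frac{1}{-20 + 22} = \left(-25\right)^{2} - \frac{1}{2} = 625 - \frac{1}{2} = \frac{1249}{2}$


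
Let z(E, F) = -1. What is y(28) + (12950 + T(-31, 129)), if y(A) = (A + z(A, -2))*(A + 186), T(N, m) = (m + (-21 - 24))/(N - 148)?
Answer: 3352228/179 ≈ 18728.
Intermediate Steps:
T(N, m) = (-45 + m)/(-148 + N) (T(N, m) = (m - 45)/(-148 + N) = (-45 + m)/(-148 + N))
y(A) = (-1 + A)*(186 + A) (y(A) = (A - 1)*(A + 186) = (-1 + A)*(186 + A))
y(28) + (12950 + T(-31, 129)) = (-186 + 28**2 + 185*28) + (12950 + (-45 + 129)/(-148 - 31)) = (-186 + 784 + 5180) + (12950 + 84/(-179)) = 5778 + (12950 - 1/179*84) = 5778 + (12950 - 84/179) = 5778 + 2317966/179 = 3352228/179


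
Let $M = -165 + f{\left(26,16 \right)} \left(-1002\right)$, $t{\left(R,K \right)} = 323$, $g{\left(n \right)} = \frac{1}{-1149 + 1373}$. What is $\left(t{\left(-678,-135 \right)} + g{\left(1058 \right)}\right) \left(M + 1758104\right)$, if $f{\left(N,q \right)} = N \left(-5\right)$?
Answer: $\frac{136616862247}{224} \approx 6.099 \cdot 10^{8}$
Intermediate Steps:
$g{\left(n \right)} = \frac{1}{224}$
$f{\left(N,q \right)} = - 5 N$
$M = 130095$ ($M = -165 + \left(-5\right) 26 \left(-1002\right) = -165 - -130260 = -165 + 130260 = 130095$)
$\left(t{\left(-678,-135 \right)} + g{\left(1058 \right)}\right) \left(M + 1758104\right) = \left(323 + \frac{1}{224}\right) \left(130095 + 1758104\right) = \frac{72353}{224} \cdot 1888199 = \frac{136616862247}{224}$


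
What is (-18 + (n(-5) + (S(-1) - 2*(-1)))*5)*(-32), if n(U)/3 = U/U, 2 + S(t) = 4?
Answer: -544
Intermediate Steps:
S(t) = 2 (S(t) = -2 + 4 = 2)
n(U) = 3 (n(U) = 3*(U/U) = 3*1 = 3)
(-18 + (n(-5) + (S(-1) - 2*(-1)))*5)*(-32) = (-18 + (3 + (2 - 2*(-1)))*5)*(-32) = (-18 + (3 + (2 + 2))*5)*(-32) = (-18 + (3 + 4)*5)*(-32) = (-18 + 7*5)*(-32) = (-18 + 35)*(-32) = 17*(-32) = -544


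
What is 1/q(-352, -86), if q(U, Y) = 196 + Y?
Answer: 1/110 ≈ 0.0090909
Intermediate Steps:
1/q(-352, -86) = 1/(196 - 86) = 1/110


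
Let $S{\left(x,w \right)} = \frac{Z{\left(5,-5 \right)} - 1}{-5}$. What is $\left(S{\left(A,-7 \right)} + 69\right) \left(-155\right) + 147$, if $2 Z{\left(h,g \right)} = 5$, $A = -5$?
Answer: $- \frac{21003}{2} \approx -10502.0$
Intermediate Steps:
$Z{\left(h,g \right)} = \frac{5}{2}$ ($Z{\left(h,g \right)} = \frac{1}{2} \cdot 5 = \frac{5}{2}$)
$S{\left(x,w \right)} = - \frac{3}{10}$ ($S{\left(x,w \right)} = \frac{\frac{5}{2} - 1}{-5} = \frac{3}{2} \left(- \frac{1}{5}\right) = - \frac{3}{10}$)
$\left(S{\left(A,-7 \right)} + 69\right) \left(-155\right) + 147 = \left(- \frac{3}{10} + 69\right) \left(-155\right) + 147 = \frac{687}{10} \left(-155\right) + 147 = - \frac{21297}{2} + 147 = - \frac{21003}{2}$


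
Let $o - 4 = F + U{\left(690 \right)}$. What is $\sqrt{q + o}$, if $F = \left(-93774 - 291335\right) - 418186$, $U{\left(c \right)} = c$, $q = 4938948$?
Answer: $\sqrt{4136347} \approx 2033.8$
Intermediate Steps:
$F = -803295$ ($F = \left(-93774 - 291335\right) - 418186 = -385109 - 418186 = -803295$)
$o = -802601$ ($o = 4 + \left(-803295 + 690\right) = 4 - 802605 = -802601$)
$\sqrt{q + o} = \sqrt{4938948 - 802601} = \sqrt{4136347}$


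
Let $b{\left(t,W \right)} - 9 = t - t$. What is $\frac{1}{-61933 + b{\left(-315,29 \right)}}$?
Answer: $- \frac{1}{61924} \approx -1.6149 \cdot 10^{-5}$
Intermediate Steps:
$b{\left(t,W \right)} = 9$ ($b{\left(t,W \right)} = 9 + \left(t - t\right) = 9 + 0 = 9$)
$\frac{1}{-61933 + b{\left(-315,29 \right)}} = \frac{1}{-61933 + 9} = \frac{1}{-61924} = - \frac{1}{61924}$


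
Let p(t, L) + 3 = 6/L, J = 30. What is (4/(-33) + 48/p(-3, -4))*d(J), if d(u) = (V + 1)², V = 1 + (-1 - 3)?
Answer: -1424/33 ≈ -43.151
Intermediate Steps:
p(t, L) = -3 + 6/L
V = -3 (V = 1 - 4 = -3)
d(u) = 4 (d(u) = (-3 + 1)² = (-2)² = 4)
(4/(-33) + 48/p(-3, -4))*d(J) = (4/(-33) + 48/(-3 + 6/(-4)))*4 = (4*(-1/33) + 48/(-3 + 6*(-¼)))*4 = (-4/33 + 48/(-3 - 3/2))*4 = (-4/33 + 48/(-9/2))*4 = (-4/33 + 48*(-2/9))*4 = (-4/33 - 32/3)*4 = -356/33*4 = -1424/33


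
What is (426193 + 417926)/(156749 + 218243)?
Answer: 844119/374992 ≈ 2.2510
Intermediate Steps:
(426193 + 417926)/(156749 + 218243) = 844119/374992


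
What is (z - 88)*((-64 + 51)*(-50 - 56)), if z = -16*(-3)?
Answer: -55120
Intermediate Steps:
z = 48
(z - 88)*((-64 + 51)*(-50 - 56)) = (48 - 88)*((-64 + 51)*(-50 - 56)) = -(-520)*(-106) = -40*1378 = -55120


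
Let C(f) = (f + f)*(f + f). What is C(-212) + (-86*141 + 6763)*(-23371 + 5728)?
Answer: 94799185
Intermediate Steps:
C(f) = 4*f² (C(f) = (2*f)*(2*f) = 4*f²)
C(-212) + (-86*141 + 6763)*(-23371 + 5728) = 4*(-212)² + (-86*141 + 6763)*(-23371 + 5728) = 4*44944 + (-12126 + 6763)*(-17643) = 179776 - 5363*(-17643) = 179776 + 94619409 = 94799185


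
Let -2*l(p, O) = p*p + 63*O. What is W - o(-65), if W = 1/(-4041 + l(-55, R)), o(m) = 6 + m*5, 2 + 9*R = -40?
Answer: 3449345/10813 ≈ 319.00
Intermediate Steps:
R = -14/3 (R = -2/9 + (1/9)*(-40) = -2/9 - 40/9 = -14/3 ≈ -4.6667)
o(m) = 6 + 5*m
l(p, O) = -63*O/2 - p**2/2 (l(p, O) = -(p*p + 63*O)/2 = -(p**2 + 63*O)/2 = -63*O/2 - p**2/2)
W = -2/10813 (W = 1/(-4041 + (-63/2*(-14/3) - 1/2*(-55)**2)) = 1/(-4041 + (147 - 1/2*3025)) = 1/(-4041 + (147 - 3025/2)) = 1/(-4041 - 2731/2) = 1/(-10813/2) = -2/10813 ≈ -0.00018496)
W - o(-65) = -2/10813 - (6 + 5*(-65)) = -2/10813 - (6 - 325) = -2/10813 - 1*(-319) = -2/10813 + 319 = 3449345/10813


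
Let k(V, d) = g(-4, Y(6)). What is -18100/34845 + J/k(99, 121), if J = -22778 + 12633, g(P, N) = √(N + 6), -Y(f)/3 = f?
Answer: -3620/6969 + 10145*I*√3/6 ≈ -0.51944 + 2928.6*I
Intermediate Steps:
Y(f) = -3*f
g(P, N) = √(6 + N)
J = -10145
k(V, d) = 2*I*√3 (k(V, d) = √(6 - 3*6) = √(6 - 18) = √(-12) = 2*I*√3)
-18100/34845 + J/k(99, 121) = -18100/34845 - 10145*(-I*√3/6) = -18100*1/34845 - (-10145)*I*√3/6 = -3620/6969 + 10145*I*√3/6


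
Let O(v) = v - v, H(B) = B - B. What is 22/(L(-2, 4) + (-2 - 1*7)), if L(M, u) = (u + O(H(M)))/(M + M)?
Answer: -11/5 ≈ -2.2000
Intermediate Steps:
H(B) = 0
O(v) = 0
L(M, u) = u/(2*M) (L(M, u) = (u + 0)/(M + M) = u/((2*M)) = u*(1/(2*M)) = u/(2*M))
22/(L(-2, 4) + (-2 - 1*7)) = 22/((1/2)*4/(-2) + (-2 - 1*7)) = 22/((1/2)*4*(-1/2) + (-2 - 7)) = 22/(-1 - 9) = 22/(-10) = -1/10*22 = -11/5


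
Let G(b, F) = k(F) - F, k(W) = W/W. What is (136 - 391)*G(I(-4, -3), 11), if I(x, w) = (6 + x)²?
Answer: 2550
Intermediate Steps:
k(W) = 1
G(b, F) = 1 - F
(136 - 391)*G(I(-4, -3), 11) = (136 - 391)*(1 - 1*11) = -255*(1 - 11) = -255*(-10) = 2550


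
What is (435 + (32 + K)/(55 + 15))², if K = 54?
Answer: 233111824/1225 ≈ 1.9030e+5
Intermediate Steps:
(435 + (32 + K)/(55 + 15))² = (435 + (32 + 54)/(55 + 15))² = (435 + 86/70)² = (435 + 86*(1/70))² = (435 + 43/35)² = (15268/35)² = 233111824/1225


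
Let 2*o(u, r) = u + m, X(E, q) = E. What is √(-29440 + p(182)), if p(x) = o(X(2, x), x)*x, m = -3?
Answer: I*√29531 ≈ 171.85*I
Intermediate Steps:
o(u, r) = -3/2 + u/2 (o(u, r) = (u - 3)/2 = (-3 + u)/2 = -3/2 + u/2)
p(x) = -x/2 (p(x) = (-3/2 + (½)*2)*x = (-3/2 + 1)*x = -x/2)
√(-29440 + p(182)) = √(-29440 - ½*182) = √(-29440 - 91) = √(-29531) = I*√29531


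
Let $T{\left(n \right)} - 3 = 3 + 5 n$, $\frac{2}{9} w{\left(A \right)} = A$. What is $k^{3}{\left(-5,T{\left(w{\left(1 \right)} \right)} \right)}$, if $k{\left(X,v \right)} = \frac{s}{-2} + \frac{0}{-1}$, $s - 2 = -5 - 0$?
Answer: $\frac{27}{8} \approx 3.375$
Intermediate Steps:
$s = -3$ ($s = 2 - 5 = -3$)
$w{\left(A \right)} = \frac{9 A}{2}$
$T{\left(n \right)} = 6 + 5 n$ ($T{\left(n \right)} = 3 + \left(3 + 5 n\right) = 6 + 5 n$)
$k{\left(X,v \right)} = \frac{3}{2}$ ($k{\left(X,v \right)} = - \frac{3}{-2} + \frac{0}{-1} = \left(-3\right) \left(- \frac{1}{2}\right) + 0 \left(-1\right) = \frac{3}{2} + 0 = \frac{3}{2}$)
$k^{3}{\left(-5,T{\left(w{\left(1 \right)} \right)} \right)} = \left(\frac{3}{2}\right)^{3} = \frac{27}{8}$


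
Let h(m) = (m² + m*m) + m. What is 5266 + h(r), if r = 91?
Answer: 21919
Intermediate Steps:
h(m) = m + 2*m² (h(m) = (m² + m²) + m = 2*m² + m = m + 2*m²)
5266 + h(r) = 5266 + 91*(1 + 2*91) = 5266 + 91*(1 + 182) = 5266 + 91*183 = 5266 + 16653 = 21919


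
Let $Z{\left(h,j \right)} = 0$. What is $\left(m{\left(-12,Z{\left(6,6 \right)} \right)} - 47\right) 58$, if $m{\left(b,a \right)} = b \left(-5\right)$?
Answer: $754$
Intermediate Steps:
$m{\left(b,a \right)} = - 5 b$
$\left(m{\left(-12,Z{\left(6,6 \right)} \right)} - 47\right) 58 = \left(\left(-5\right) \left(-12\right) - 47\right) 58 = \left(60 - 47\right) 58 = 13 \cdot 58 = 754$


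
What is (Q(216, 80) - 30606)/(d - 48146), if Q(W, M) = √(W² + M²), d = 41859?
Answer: 30606/6287 - 8*√829/6287 ≈ 4.8315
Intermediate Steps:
Q(W, M) = √(M² + W²)
(Q(216, 80) - 30606)/(d - 48146) = (√(80² + 216²) - 30606)/(41859 - 48146) = (√(6400 + 46656) - 30606)/(-6287) = (√53056 - 30606)*(-1/6287) = (8*√829 - 30606)*(-1/6287) = (-30606 + 8*√829)*(-1/6287) = 30606/6287 - 8*√829/6287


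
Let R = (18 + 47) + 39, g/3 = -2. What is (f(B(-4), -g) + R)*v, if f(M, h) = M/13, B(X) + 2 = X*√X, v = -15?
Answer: -20250/13 + 120*I/13 ≈ -1557.7 + 9.2308*I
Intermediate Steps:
g = -6 (g = 3*(-2) = -6)
B(X) = -2 + X^(3/2) (B(X) = -2 + X*√X = -2 + X^(3/2))
R = 104 (R = 65 + 39 = 104)
f(M, h) = M/13 (f(M, h) = M*(1/13) = M/13)
(f(B(-4), -g) + R)*v = ((-2 + (-4)^(3/2))/13 + 104)*(-15) = ((-2 - 8*I)/13 + 104)*(-15) = ((-2/13 - 8*I/13) + 104)*(-15) = (1350/13 - 8*I/13)*(-15) = -20250/13 + 120*I/13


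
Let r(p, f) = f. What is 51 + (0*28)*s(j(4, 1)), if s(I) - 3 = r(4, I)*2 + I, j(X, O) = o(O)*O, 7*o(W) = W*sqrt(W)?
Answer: 51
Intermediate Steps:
o(W) = W**(3/2)/7 (o(W) = (W*sqrt(W))/7 = W**(3/2)/7)
j(X, O) = O**(5/2)/7 (j(X, O) = (O**(3/2)/7)*O = O**(5/2)/7)
s(I) = 3 + 3*I (s(I) = 3 + (I*2 + I) = 3 + (2*I + I) = 3 + 3*I)
51 + (0*28)*s(j(4, 1)) = 51 + (0*28)*(3 + 3*(1**(5/2)/7)) = 51 + 0*(3 + 3*((1/7)*1)) = 51 + 0*(3 + 3*(1/7)) = 51 + 0*(3 + 3/7) = 51 + 0*(24/7) = 51 + 0 = 51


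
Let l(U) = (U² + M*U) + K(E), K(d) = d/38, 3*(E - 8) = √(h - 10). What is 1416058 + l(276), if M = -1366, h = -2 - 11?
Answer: 21189146/19 + I*√23/114 ≈ 1.1152e+6 + 0.042069*I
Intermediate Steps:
h = -13
E = 8 + I*√23/3 (E = 8 + √(-13 - 10)/3 = 8 + √(-23)/3 = 8 + (I*√23)/3 = 8 + I*√23/3 ≈ 8.0 + 1.5986*I)
K(d) = d/38 (K(d) = d*(1/38) = d/38)
l(U) = 4/19 + U² - 1366*U + I*√23/114 (l(U) = (U² - 1366*U) + (8 + I*√23/3)/38 = (U² - 1366*U) + (4/19 + I*√23/114) = 4/19 + U² - 1366*U + I*√23/114)
1416058 + l(276) = 1416058 + (4/19 + 276² - 1366*276 + I*√23/114) = 1416058 + (4/19 + 76176 - 377016 + I*√23/114) = 1416058 + (-5715956/19 + I*√23/114) = 21189146/19 + I*√23/114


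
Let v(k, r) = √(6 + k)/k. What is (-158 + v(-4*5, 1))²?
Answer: (3160 + I*√14)²/400 ≈ 24964.0 + 59.118*I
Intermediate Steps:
v(k, r) = √(6 + k)/k
(-158 + v(-4*5, 1))² = (-158 + √(6 - 4*5)/((-4*5)))² = (-158 + √(6 - 20)/(-20))² = (-158 - I*√14/20)²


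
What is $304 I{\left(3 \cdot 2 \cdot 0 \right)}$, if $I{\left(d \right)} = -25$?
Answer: $-7600$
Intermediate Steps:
$304 I{\left(3 \cdot 2 \cdot 0 \right)} = 304 \left(-25\right) = -7600$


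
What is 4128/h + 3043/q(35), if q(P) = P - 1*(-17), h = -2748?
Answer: 678959/11908 ≈ 57.017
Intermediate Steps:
q(P) = 17 + P (q(P) = P + 17 = 17 + P)
4128/h + 3043/q(35) = 4128/(-2748) + 3043/(17 + 35) = 4128*(-1/2748) + 3043/52 = -344/229 + 3043*(1/52) = -344/229 + 3043/52 = 678959/11908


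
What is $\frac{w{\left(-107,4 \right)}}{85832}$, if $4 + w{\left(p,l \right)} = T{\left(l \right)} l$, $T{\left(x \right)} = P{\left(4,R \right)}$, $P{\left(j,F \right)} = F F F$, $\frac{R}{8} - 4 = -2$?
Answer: $\frac{4095}{21458} \approx 0.19084$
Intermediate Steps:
$R = 16$ ($R = 32 + 8 \left(-2\right) = 32 - 16 = 16$)
$P{\left(j,F \right)} = F^{3}$ ($P{\left(j,F \right)} = F^{2} F = F^{3}$)
$T{\left(x \right)} = 4096$ ($T{\left(x \right)} = 16^{3} = 4096$)
$w{\left(p,l \right)} = -4 + 4096 l$
$\frac{w{\left(-107,4 \right)}}{85832} = \frac{-4 + 4096 \cdot 4}{85832} = \left(-4 + 16384\right) \frac{1}{85832} = 16380 \cdot \frac{1}{85832} = \frac{4095}{21458}$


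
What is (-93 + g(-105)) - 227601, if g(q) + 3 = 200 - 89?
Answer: -227586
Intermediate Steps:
g(q) = 108 (g(q) = -3 + (200 - 89) = -3 + 111 = 108)
(-93 + g(-105)) - 227601 = (-93 + 108) - 227601 = 15 - 227601 = -227586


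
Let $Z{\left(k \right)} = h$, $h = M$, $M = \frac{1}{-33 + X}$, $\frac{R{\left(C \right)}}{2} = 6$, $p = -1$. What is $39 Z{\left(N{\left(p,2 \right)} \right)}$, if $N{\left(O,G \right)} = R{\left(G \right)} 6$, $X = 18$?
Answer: $- \frac{13}{5} \approx -2.6$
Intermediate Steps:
$R{\left(C \right)} = 12$ ($R{\left(C \right)} = 2 \cdot 6 = 12$)
$M = - \frac{1}{15}$ ($M = \frac{1}{-33 + 18} = \frac{1}{-15} = - \frac{1}{15} \approx -0.066667$)
$N{\left(O,G \right)} = 72$ ($N{\left(O,G \right)} = 12 \cdot 6 = 72$)
$h = - \frac{1}{15} \approx -0.066667$
$Z{\left(k \right)} = - \frac{1}{15}$
$39 Z{\left(N{\left(p,2 \right)} \right)} = 39 \left(- \frac{1}{15}\right) = - \frac{13}{5}$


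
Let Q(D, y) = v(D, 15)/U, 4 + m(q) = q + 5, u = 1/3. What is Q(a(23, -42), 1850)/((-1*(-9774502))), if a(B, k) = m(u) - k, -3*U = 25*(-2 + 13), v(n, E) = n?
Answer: -13/268798805 ≈ -4.8363e-8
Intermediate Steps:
U = -275/3 (U = -25*(-2 + 13)/3 = -25*11/3 = -⅓*275 = -275/3 ≈ -91.667)
u = ⅓ ≈ 0.33333
m(q) = 1 + q (m(q) = -4 + (q + 5) = -4 + (5 + q) = 1 + q)
a(B, k) = 4/3 - k (a(B, k) = (1 + ⅓) - k = 4/3 - k)
Q(D, y) = -3*D/275 (Q(D, y) = D/(-275/3) = D*(-3/275) = -3*D/275)
Q(a(23, -42), 1850)/((-1*(-9774502))) = (-3*(4/3 - 1*(-42))/275)/((-1*(-9774502))) = -3*(4/3 + 42)/275/9774502 = -3/275*130/3*(1/9774502) = -26/55*1/9774502 = -13/268798805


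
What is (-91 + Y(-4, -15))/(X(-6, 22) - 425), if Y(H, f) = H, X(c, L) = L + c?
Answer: 95/409 ≈ 0.23227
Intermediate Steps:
(-91 + Y(-4, -15))/(X(-6, 22) - 425) = (-91 - 4)/((22 - 6) - 425) = -95/(16 - 425) = -95/(-409) = -95*(-1/409) = 95/409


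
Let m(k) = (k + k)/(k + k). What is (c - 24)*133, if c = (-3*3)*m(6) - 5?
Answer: -5054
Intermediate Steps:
m(k) = 1 (m(k) = (2*k)/((2*k)) = (2*k)*(1/(2*k)) = 1)
c = -14 (c = -3*3*1 - 5 = -9*1 - 5 = -9 - 5 = -14)
(c - 24)*133 = (-14 - 24)*133 = -38*133 = -5054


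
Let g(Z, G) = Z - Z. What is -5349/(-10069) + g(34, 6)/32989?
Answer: 5349/10069 ≈ 0.53123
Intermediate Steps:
g(Z, G) = 0
-5349/(-10069) + g(34, 6)/32989 = -5349/(-10069) + 0/32989 = -5349*(-1/10069) + 0*(1/32989) = 5349/10069 + 0 = 5349/10069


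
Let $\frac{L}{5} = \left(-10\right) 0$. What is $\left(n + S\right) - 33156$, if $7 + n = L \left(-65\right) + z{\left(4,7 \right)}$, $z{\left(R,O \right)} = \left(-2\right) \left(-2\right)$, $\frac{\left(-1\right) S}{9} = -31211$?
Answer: $247740$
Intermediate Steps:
$S = 280899$ ($S = \left(-9\right) \left(-31211\right) = 280899$)
$L = 0$ ($L = 5 \left(\left(-10\right) 0\right) = 5 \cdot 0 = 0$)
$z{\left(R,O \right)} = 4$
$n = -3$ ($n = -7 + \left(0 \left(-65\right) + 4\right) = -7 + \left(0 + 4\right) = -7 + 4 = -3$)
$\left(n + S\right) - 33156 = \left(-3 + 280899\right) - 33156 = 280896 - 33156 = 247740$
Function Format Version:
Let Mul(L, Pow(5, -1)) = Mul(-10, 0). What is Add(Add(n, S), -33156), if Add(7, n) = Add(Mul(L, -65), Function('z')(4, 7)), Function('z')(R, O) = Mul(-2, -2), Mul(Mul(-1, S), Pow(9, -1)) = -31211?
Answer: 247740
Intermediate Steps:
S = 280899 (S = Mul(-9, -31211) = 280899)
L = 0 (L = Mul(5, Mul(-10, 0)) = Mul(5, 0) = 0)
Function('z')(R, O) = 4
n = -3 (n = Add(-7, Add(Mul(0, -65), 4)) = Add(-7, Add(0, 4)) = Add(-7, 4) = -3)
Add(Add(n, S), -33156) = Add(Add(-3, 280899), -33156) = Add(280896, -33156) = 247740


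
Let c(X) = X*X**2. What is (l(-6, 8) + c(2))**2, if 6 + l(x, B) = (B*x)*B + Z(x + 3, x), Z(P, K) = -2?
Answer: 147456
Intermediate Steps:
l(x, B) = -8 + x*B**2 (l(x, B) = -6 + ((B*x)*B - 2) = -6 + (x*B**2 - 2) = -6 + (-2 + x*B**2) = -8 + x*B**2)
c(X) = X**3
(l(-6, 8) + c(2))**2 = ((-8 - 6*8**2) + 2**3)**2 = ((-8 - 6*64) + 8)**2 = ((-8 - 384) + 8)**2 = (-392 + 8)**2 = (-384)**2 = 147456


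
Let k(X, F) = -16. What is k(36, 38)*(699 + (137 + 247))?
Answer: -17328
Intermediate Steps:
k(36, 38)*(699 + (137 + 247)) = -16*(699 + (137 + 247)) = -16*(699 + 384) = -16*1083 = -17328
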